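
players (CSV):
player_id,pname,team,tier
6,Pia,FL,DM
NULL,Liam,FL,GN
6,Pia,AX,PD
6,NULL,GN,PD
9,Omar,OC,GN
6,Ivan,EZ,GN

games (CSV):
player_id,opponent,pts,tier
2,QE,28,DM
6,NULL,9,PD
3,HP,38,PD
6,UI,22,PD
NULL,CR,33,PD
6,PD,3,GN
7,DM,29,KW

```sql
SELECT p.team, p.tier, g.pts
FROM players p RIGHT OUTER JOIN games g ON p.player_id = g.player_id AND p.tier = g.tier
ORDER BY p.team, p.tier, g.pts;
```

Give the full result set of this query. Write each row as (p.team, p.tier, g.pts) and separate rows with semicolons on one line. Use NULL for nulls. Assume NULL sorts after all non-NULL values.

(AX, PD, 9); (AX, PD, 22); (EZ, GN, 3); (GN, PD, 9); (GN, PD, 22); (NULL, NULL, 28); (NULL, NULL, 29); (NULL, NULL, 33); (NULL, NULL, 38)

RIGHT JOIN keeps every row from `games`; unmatched rows get NULL for `players`'s columns.
Matching on p.player_id = g.player_id AND p.tier = g.tier. A NULL in a compared column never satisfies the condition.
- player_id=6, tier=DM: no matching g row.
- player_id=NULL, tier=GN: no matching g row.
- player_id=6, tier=PD: 2 matching g row(s), so 2 row(s) emitted.
- player_id=6, tier=PD: 2 matching g row(s), so 2 row(s) emitted.
- player_id=9, tier=GN: no matching g row.
- player_id=6, tier=GN: 1 matching g row(s), so 1 row(s) emitted.
- 4 row(s) from g found no p partner → padded with NULL.
After projecting and ordering:
p.team | p.tier | g.pts
AX | PD | 9
AX | PD | 22
EZ | GN | 3
GN | PD | 9
GN | PD | 22
NULL | NULL | 28
NULL | NULL | 29
NULL | NULL | 33
NULL | NULL | 38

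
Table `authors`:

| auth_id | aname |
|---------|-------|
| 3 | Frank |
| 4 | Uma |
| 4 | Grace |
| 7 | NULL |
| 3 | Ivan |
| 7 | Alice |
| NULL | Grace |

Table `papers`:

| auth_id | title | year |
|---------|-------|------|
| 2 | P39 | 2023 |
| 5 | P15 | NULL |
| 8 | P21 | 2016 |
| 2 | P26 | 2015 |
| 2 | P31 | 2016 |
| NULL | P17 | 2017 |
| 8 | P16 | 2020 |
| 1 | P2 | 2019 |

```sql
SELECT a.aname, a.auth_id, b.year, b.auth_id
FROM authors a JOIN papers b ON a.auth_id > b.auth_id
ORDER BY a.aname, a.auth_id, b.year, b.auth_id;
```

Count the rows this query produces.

26

INNER JOIN keeps only pairs where the ON condition holds.
Matching on a.auth_id > b.auth_id. A NULL in a compared column never satisfies the condition.
- a row (auth_id=3): matches 4 b row(s) → 4 output row(s).
- a row (auth_id=4): matches 4 b row(s) → 4 output row(s).
- a row (auth_id=4): matches 4 b row(s) → 4 output row(s).
- a row (auth_id=7): matches 5 b row(s) → 5 output row(s).
- a row (auth_id=3): matches 4 b row(s) → 4 output row(s).
- a row (auth_id=7): matches 5 b row(s) → 5 output row(s).
- a row (auth_id=NULL): no match → dropped.
Total: 26 rows.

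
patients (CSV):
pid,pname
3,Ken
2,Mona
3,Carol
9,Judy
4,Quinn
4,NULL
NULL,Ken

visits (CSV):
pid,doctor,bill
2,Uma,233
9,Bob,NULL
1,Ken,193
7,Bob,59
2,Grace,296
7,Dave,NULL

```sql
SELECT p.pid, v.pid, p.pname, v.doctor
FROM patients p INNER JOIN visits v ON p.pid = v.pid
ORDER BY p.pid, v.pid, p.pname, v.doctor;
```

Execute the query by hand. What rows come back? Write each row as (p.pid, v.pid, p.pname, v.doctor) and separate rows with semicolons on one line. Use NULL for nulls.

INNER JOIN keeps only pairs where the ON condition holds.
Matching on p.pid = v.pid. A NULL in a compared column never satisfies the condition.
Matched pairs: 3.

(2, 2, Mona, Grace); (2, 2, Mona, Uma); (9, 9, Judy, Bob)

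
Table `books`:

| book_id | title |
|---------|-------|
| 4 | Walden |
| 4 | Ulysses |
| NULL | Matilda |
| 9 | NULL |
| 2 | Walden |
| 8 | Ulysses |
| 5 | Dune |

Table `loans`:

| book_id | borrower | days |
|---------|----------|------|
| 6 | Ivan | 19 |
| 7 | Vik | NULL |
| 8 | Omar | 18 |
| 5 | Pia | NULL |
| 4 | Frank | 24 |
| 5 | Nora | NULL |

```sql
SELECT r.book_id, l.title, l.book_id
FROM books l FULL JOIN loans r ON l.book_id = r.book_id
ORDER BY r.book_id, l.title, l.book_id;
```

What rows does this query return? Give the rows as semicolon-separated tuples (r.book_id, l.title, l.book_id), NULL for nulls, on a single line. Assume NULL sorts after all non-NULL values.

FULL OUTER JOIN keeps every row from both sides; unmatched rows get NULL for the other side's columns.
Matching on l.book_id = r.book_id. A NULL in a compared column never satisfies the condition.
Matched pairs: 5; unmatched l rows kept: 3; unmatched r rows kept: 2.

(4, Ulysses, 4); (4, Walden, 4); (5, Dune, 5); (5, Dune, 5); (6, NULL, NULL); (7, NULL, NULL); (8, Ulysses, 8); (NULL, Matilda, NULL); (NULL, Walden, 2); (NULL, NULL, 9)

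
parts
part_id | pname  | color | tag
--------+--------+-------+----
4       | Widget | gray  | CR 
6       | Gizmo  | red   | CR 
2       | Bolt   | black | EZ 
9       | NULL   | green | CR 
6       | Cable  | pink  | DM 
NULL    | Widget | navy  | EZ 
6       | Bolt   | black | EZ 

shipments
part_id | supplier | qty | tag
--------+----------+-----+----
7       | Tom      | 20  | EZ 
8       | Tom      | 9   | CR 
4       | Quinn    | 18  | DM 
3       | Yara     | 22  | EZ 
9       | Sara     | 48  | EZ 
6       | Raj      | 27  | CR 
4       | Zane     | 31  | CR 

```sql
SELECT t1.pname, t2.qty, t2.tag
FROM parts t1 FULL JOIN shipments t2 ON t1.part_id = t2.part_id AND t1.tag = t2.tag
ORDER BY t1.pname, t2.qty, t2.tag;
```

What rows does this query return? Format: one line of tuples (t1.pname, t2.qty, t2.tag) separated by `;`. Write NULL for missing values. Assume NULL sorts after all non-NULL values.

(Bolt, NULL, NULL); (Bolt, NULL, NULL); (Cable, NULL, NULL); (Gizmo, 27, CR); (Widget, 31, CR); (Widget, NULL, NULL); (NULL, 9, CR); (NULL, 18, DM); (NULL, 20, EZ); (NULL, 22, EZ); (NULL, 48, EZ); (NULL, NULL, NULL)

FULL OUTER JOIN keeps every row from both sides; unmatched rows get NULL for the other side's columns.
Matching on t1.part_id = t2.part_id AND t1.tag = t2.tag. A NULL in a compared column never satisfies the condition.
- t1[0] part_id=4, tag=CR → 1 match(es) in t2 → 1 row(s).
- t1[1] part_id=6, tag=CR → 1 match(es) in t2 → 1 row(s).
- t1[2] part_id=2, tag=EZ → no match; kept with NULLs on the t2 side.
- t1[3] part_id=9, tag=CR → no match; kept with NULLs on the t2 side.
- t1[4] part_id=6, tag=DM → no match; kept with NULLs on the t2 side.
- t1[5] part_id=NULL, tag=EZ → no match; kept with NULLs on the t2 side.
- t1[6] part_id=6, tag=EZ → no match; kept with NULLs on the t2 side.
- plus 5 unmatched t2 row(s), each kept with NULL t1 columns.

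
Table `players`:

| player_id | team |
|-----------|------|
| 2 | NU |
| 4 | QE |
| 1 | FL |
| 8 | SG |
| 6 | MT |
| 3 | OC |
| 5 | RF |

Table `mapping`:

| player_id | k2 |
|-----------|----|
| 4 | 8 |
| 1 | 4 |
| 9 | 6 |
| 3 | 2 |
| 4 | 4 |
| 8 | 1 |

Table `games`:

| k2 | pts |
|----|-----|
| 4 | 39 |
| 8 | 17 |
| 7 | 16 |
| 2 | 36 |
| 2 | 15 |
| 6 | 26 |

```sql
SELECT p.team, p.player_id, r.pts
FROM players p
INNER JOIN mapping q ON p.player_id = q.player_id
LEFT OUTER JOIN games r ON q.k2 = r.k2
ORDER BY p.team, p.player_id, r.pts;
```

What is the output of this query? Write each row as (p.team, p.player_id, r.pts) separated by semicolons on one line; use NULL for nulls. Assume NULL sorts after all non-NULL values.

Joins associate left-to-right: players INNER JOIN mapping on player_id gives 5 intermediate row(s).
Then LEFT JOIN `games r` on k2: each of those 5 rows is kept; rows whose q.k2 has no match in r get NULL for r's columns.

(FL, 1, 39); (OC, 3, 15); (OC, 3, 36); (QE, 4, 17); (QE, 4, 39); (SG, 8, NULL)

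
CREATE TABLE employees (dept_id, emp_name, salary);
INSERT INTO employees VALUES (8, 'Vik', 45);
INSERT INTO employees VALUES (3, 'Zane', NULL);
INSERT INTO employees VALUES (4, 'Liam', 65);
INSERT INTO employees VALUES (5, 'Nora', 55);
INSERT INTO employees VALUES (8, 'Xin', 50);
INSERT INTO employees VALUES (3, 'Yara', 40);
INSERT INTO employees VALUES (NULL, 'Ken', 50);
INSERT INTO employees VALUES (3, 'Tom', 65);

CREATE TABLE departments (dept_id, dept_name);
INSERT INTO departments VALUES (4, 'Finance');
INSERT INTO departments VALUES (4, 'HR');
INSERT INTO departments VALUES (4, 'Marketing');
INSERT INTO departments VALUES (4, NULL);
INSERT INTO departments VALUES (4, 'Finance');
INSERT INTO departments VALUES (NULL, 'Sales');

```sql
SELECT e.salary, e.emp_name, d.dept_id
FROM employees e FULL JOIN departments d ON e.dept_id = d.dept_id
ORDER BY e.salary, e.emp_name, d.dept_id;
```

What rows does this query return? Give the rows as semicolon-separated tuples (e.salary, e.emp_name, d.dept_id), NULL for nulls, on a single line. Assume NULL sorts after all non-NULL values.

(40, Yara, NULL); (45, Vik, NULL); (50, Ken, NULL); (50, Xin, NULL); (55, Nora, NULL); (65, Liam, 4); (65, Liam, 4); (65, Liam, 4); (65, Liam, 4); (65, Liam, 4); (65, Tom, NULL); (NULL, Zane, NULL); (NULL, NULL, NULL)

FULL OUTER JOIN keeps every row from both sides; unmatched rows get NULL for the other side's columns.
Matching on e.dept_id = d.dept_id. A NULL in a compared column never satisfies the condition.
- e (dept_id=8) has no partner → padded with NULL.
- e (dept_id=3) has no partner → padded with NULL.
- e (dept_id=4) pairs with 5 row(s) of d.
- e (dept_id=5) has no partner → padded with NULL.
- e (dept_id=8) has no partner → padded with NULL.
- e (dept_id=3) has no partner → padded with NULL.
- e (dept_id=NULL) has no partner → padded with NULL.
- e (dept_id=3) has no partner → padded with NULL.
- 1 row(s) from d found no e partner → padded with NULL.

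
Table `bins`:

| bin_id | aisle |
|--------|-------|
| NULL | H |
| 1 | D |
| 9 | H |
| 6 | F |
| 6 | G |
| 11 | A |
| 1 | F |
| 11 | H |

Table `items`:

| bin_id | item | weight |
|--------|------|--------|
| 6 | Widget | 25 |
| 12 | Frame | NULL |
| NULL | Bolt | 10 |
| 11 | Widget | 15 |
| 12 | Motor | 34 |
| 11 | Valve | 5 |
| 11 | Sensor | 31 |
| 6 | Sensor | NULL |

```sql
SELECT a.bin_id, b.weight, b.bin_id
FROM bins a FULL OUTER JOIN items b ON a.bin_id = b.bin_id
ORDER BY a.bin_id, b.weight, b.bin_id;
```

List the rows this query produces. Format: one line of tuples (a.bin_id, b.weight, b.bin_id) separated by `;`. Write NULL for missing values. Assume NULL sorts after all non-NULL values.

FULL OUTER JOIN keeps every row from both sides; unmatched rows get NULL for the other side's columns.
Matching on a.bin_id = b.bin_id. A NULL in a compared column never satisfies the condition.
- bin_id=NULL: no b row matches, row kept with b columns NULL.
- bin_id=1: no b row matches, row kept with b columns NULL.
- bin_id=9: no b row matches, row kept with b columns NULL.
- bin_id=6: 2 matching b row(s), so 2 row(s) emitted.
- bin_id=6: 2 matching b row(s), so 2 row(s) emitted.
- bin_id=11: 3 matching b row(s), so 3 row(s) emitted.
- bin_id=1: no b row matches, row kept with b columns NULL.
- bin_id=11: 3 matching b row(s), so 3 row(s) emitted.
- 3 b row(s) had no a match → kept, a columns NULL.

(1, NULL, NULL); (1, NULL, NULL); (6, 25, 6); (6, 25, 6); (6, NULL, 6); (6, NULL, 6); (9, NULL, NULL); (11, 5, 11); (11, 5, 11); (11, 15, 11); (11, 15, 11); (11, 31, 11); (11, 31, 11); (NULL, 10, NULL); (NULL, 34, 12); (NULL, NULL, 12); (NULL, NULL, NULL)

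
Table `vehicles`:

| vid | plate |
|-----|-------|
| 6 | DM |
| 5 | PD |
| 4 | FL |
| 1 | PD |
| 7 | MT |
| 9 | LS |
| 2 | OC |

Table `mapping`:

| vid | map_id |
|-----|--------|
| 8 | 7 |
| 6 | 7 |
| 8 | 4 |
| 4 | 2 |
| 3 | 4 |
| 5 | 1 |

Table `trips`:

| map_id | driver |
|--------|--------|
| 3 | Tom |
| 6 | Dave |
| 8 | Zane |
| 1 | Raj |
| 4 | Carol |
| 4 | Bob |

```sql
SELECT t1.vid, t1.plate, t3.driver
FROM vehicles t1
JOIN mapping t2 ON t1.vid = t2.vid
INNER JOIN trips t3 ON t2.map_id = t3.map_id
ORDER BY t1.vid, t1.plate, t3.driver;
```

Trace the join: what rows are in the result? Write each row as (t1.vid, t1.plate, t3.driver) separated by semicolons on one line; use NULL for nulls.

Joins associate left-to-right: vehicles INNER JOIN mapping on vid gives 3 intermediate row(s).
Then INNER JOIN `trips t3` on map_id: keep only rows whose t2.map_id appears in t3.

(5, PD, Raj)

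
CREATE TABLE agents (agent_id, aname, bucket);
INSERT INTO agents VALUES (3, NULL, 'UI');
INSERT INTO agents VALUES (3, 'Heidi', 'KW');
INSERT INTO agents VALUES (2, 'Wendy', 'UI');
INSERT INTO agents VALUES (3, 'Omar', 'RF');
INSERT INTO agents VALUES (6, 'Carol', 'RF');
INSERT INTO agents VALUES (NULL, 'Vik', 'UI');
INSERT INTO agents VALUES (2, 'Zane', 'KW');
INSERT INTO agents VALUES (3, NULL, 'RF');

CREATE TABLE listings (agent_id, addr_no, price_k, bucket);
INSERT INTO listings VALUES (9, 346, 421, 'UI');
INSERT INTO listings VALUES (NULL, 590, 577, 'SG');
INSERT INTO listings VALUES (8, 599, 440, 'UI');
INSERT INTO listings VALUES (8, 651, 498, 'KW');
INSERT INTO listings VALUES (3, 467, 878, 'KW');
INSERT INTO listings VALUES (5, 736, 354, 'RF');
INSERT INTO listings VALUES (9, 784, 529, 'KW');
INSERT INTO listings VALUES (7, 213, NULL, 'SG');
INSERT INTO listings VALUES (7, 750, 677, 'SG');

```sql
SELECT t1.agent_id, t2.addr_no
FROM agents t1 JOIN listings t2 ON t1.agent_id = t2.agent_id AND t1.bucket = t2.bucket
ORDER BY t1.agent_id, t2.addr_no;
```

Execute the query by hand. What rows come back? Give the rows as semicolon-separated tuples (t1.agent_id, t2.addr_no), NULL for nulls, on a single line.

(3, 467)

INNER JOIN keeps only pairs where the ON condition holds.
Matching on t1.agent_id = t2.agent_id AND t1.bucket = t2.bucket. A NULL in a compared column never satisfies the condition.
- t1 (agent_id=3, bucket=UI) has no partner → excluded.
- t1 (agent_id=3, bucket=KW) pairs with 1 row(s) of t2.
- t1 (agent_id=2, bucket=UI) has no partner → excluded.
- t1 (agent_id=3, bucket=RF) has no partner → excluded.
- t1 (agent_id=6, bucket=RF) has no partner → excluded.
- t1 (agent_id=NULL, bucket=UI) has no partner → excluded.
- t1 (agent_id=2, bucket=KW) has no partner → excluded.
- t1 (agent_id=3, bucket=RF) has no partner → excluded.
After projecting and ordering:
t1.agent_id | t2.addr_no
3 | 467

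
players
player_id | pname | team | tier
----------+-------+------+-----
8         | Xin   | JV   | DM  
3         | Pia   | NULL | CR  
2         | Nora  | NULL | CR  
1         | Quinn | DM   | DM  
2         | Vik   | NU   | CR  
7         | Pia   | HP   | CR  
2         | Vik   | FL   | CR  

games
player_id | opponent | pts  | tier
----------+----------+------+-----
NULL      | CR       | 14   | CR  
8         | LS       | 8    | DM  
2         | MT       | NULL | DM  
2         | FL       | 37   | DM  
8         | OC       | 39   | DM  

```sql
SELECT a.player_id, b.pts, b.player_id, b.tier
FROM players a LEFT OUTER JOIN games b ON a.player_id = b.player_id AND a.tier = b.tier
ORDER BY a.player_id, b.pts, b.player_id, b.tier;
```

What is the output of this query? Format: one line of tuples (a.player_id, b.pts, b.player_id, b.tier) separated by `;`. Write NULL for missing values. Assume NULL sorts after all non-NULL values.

LEFT JOIN keeps every row from `players`; unmatched rows get NULL for `games`'s columns.
Matching on a.player_id = b.player_id AND a.tier = b.tier. A NULL in a compared column never satisfies the condition.
Matched pairs: 2; unmatched a rows kept: 6.

(1, NULL, NULL, NULL); (2, NULL, NULL, NULL); (2, NULL, NULL, NULL); (2, NULL, NULL, NULL); (3, NULL, NULL, NULL); (7, NULL, NULL, NULL); (8, 8, 8, DM); (8, 39, 8, DM)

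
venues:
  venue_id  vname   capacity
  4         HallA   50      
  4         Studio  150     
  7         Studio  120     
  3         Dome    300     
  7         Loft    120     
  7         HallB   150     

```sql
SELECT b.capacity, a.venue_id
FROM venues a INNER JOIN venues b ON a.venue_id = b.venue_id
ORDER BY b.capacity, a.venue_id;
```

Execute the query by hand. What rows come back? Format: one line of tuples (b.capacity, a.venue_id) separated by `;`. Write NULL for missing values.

(50, 4); (50, 4); (120, 7); (120, 7); (120, 7); (120, 7); (120, 7); (120, 7); (150, 4); (150, 4); (150, 7); (150, 7); (150, 7); (300, 3)

INNER JOIN keeps only pairs where the ON condition holds.
Matching on a.venue_id = b.venue_id.
Matched pairs: 14.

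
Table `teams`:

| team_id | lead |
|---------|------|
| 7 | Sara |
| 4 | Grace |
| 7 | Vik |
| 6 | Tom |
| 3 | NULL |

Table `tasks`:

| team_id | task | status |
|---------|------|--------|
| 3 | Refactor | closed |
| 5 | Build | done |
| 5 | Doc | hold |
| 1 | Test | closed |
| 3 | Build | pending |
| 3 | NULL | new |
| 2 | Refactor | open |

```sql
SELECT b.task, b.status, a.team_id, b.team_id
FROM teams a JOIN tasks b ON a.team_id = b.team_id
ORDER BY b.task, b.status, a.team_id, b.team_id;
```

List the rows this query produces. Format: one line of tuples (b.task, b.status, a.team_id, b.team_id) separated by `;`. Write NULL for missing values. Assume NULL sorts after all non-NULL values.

(Build, pending, 3, 3); (Refactor, closed, 3, 3); (NULL, new, 3, 3)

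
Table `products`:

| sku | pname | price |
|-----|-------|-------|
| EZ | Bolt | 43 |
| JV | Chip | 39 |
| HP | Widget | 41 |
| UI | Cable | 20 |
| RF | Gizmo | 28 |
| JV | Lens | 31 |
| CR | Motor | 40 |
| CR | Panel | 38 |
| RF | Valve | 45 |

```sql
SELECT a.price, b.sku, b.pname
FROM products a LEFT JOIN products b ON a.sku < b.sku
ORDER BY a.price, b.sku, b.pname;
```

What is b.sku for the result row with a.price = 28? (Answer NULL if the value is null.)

UI

LEFT JOIN keeps every row from `products a`; unmatched rows get NULL for `products b`'s columns.
Matching on a.sku < b.sku.
- sku=EZ: 6 matching b row(s), so 6 row(s) emitted.
- sku=JV: 3 matching b row(s), so 3 row(s) emitted.
- sku=HP: 5 matching b row(s), so 5 row(s) emitted.
- sku=UI: no b row matches, row kept with b columns NULL.
- sku=RF: 1 matching b row(s), so 1 row(s) emitted.
- sku=JV: 3 matching b row(s), so 3 row(s) emitted.
- sku=CR: 7 matching b row(s), so 7 row(s) emitted.
- sku=CR: 7 matching b row(s), so 7 row(s) emitted.
- sku=RF: 1 matching b row(s), so 1 row(s) emitted.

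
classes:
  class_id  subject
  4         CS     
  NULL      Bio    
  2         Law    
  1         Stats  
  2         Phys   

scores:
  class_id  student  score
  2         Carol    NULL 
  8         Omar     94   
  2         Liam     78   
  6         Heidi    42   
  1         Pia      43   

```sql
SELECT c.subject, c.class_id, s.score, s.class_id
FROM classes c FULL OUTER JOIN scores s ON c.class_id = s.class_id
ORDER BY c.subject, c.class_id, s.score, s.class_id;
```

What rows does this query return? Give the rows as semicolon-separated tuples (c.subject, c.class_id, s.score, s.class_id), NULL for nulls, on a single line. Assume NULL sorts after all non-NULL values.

(Bio, NULL, NULL, NULL); (CS, 4, NULL, NULL); (Law, 2, 78, 2); (Law, 2, NULL, 2); (Phys, 2, 78, 2); (Phys, 2, NULL, 2); (Stats, 1, 43, 1); (NULL, NULL, 42, 6); (NULL, NULL, 94, 8)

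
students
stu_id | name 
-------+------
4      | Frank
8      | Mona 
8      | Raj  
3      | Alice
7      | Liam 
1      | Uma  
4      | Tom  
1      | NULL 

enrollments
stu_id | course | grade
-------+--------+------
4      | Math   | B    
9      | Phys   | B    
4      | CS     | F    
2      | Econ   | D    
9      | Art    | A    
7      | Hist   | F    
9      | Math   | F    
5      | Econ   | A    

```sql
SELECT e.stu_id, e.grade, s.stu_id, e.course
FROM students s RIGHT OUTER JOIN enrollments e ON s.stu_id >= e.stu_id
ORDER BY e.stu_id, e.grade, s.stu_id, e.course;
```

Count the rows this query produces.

25

RIGHT JOIN keeps every row from `enrollments`; unmatched rows get NULL for `students`'s columns.
Matching on s.stu_id >= e.stu_id.
Matched pairs: 22; unmatched e rows kept: 3.
Total: 22 matched + 3 padded = 25 rows.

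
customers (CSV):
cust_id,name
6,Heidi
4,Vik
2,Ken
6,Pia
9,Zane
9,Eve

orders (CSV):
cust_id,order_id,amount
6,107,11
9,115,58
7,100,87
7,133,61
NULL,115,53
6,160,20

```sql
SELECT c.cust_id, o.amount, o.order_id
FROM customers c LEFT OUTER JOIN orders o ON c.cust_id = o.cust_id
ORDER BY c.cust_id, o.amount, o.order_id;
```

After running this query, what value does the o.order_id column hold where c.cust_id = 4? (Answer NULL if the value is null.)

NULL

LEFT JOIN keeps every row from `customers`; unmatched rows get NULL for `orders`'s columns.
Matching on c.cust_id = o.cust_id. A NULL in a compared column never satisfies the condition.
- c (cust_id=6) pairs with 2 row(s) of o.
- c (cust_id=4) has no partner → padded with NULL.
- c (cust_id=2) has no partner → padded with NULL.
- c (cust_id=6) pairs with 2 row(s) of o.
- c (cust_id=9) pairs with 1 row(s) of o.
- c (cust_id=9) pairs with 1 row(s) of o.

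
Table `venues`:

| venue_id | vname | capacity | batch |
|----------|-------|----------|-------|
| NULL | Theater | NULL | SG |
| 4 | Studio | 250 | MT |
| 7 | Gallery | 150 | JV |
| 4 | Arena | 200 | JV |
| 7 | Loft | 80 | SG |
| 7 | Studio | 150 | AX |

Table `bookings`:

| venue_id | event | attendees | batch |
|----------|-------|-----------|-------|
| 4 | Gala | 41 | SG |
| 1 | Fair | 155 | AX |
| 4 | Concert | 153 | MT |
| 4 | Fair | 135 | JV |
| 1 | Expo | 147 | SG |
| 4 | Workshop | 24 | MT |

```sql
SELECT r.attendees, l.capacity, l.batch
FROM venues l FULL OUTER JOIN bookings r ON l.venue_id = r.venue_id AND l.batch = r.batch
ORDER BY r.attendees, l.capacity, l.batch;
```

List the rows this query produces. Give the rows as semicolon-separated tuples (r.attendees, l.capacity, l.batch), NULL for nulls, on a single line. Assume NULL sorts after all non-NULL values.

(24, 250, MT); (41, NULL, NULL); (135, 200, JV); (147, NULL, NULL); (153, 250, MT); (155, NULL, NULL); (NULL, 80, SG); (NULL, 150, AX); (NULL, 150, JV); (NULL, NULL, SG)

FULL OUTER JOIN keeps every row from both sides; unmatched rows get NULL for the other side's columns.
Matching on l.venue_id = r.venue_id AND l.batch = r.batch. A NULL in a compared column never satisfies the condition.
- l[0] venue_id=NULL, batch=SG → no match; kept with NULLs on the r side.
- l[1] venue_id=4, batch=MT → 2 match(es) in r → 2 row(s).
- l[2] venue_id=7, batch=JV → no match; kept with NULLs on the r side.
- l[3] venue_id=4, batch=JV → 1 match(es) in r → 1 row(s).
- l[4] venue_id=7, batch=SG → no match; kept with NULLs on the r side.
- l[5] venue_id=7, batch=AX → no match; kept with NULLs on the r side.
- plus 3 unmatched r row(s), each kept with NULL l columns.
After projecting and ordering:
r.attendees | l.capacity | l.batch
24 | 250 | MT
41 | NULL | NULL
135 | 200 | JV
147 | NULL | NULL
153 | 250 | MT
155 | NULL | NULL
NULL | 80 | SG
NULL | 150 | AX
NULL | 150 | JV
NULL | NULL | SG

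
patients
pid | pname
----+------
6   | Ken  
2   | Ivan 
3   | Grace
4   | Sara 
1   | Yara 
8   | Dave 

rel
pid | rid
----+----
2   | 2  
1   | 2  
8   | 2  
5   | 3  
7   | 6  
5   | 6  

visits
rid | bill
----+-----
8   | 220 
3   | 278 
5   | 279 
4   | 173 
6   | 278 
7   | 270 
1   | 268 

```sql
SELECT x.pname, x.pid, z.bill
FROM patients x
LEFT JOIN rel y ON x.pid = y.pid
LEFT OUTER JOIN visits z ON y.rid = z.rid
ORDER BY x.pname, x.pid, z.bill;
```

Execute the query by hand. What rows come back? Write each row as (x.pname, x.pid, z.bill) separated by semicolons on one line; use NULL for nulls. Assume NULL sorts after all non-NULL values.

Joins associate left-to-right: patients LEFT JOIN rel on pid gives 6 intermediate row(s).
Then LEFT JOIN `visits z` on rid: each of those 6 rows is kept; rows whose y.rid has no match in z get NULL for z's columns.

(Dave, 8, NULL); (Grace, 3, NULL); (Ivan, 2, NULL); (Ken, 6, NULL); (Sara, 4, NULL); (Yara, 1, NULL)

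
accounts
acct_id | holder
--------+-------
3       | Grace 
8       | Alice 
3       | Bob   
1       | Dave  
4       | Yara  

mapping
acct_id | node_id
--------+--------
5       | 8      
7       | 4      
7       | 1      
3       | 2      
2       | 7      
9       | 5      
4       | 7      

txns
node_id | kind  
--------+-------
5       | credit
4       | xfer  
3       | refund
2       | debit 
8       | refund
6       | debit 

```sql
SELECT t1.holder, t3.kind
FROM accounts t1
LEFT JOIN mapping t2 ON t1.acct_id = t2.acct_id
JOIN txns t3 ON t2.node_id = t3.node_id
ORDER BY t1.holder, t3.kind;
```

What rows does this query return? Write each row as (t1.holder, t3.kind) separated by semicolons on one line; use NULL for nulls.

(Bob, debit); (Grace, debit)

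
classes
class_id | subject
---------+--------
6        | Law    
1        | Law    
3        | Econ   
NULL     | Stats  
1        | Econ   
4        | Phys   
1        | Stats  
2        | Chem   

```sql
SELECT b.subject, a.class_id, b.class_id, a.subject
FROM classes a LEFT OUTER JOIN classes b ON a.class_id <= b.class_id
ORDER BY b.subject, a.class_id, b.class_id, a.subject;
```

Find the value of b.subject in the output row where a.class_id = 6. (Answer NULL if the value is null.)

Law

LEFT JOIN keeps every row from `classes a`; unmatched rows get NULL for `classes b`'s columns.
Matching on a.class_id <= b.class_id. A NULL in a compared column never satisfies the condition.
- class_id=6: 1 matching b row(s), so 1 row(s) emitted.
- class_id=1: 7 matching b row(s), so 7 row(s) emitted.
- class_id=3: 3 matching b row(s), so 3 row(s) emitted.
- class_id=NULL: no b row matches, row kept with b columns NULL.
- class_id=1: 7 matching b row(s), so 7 row(s) emitted.
- class_id=4: 2 matching b row(s), so 2 row(s) emitted.
- class_id=1: 7 matching b row(s), so 7 row(s) emitted.
- class_id=2: 4 matching b row(s), so 4 row(s) emitted.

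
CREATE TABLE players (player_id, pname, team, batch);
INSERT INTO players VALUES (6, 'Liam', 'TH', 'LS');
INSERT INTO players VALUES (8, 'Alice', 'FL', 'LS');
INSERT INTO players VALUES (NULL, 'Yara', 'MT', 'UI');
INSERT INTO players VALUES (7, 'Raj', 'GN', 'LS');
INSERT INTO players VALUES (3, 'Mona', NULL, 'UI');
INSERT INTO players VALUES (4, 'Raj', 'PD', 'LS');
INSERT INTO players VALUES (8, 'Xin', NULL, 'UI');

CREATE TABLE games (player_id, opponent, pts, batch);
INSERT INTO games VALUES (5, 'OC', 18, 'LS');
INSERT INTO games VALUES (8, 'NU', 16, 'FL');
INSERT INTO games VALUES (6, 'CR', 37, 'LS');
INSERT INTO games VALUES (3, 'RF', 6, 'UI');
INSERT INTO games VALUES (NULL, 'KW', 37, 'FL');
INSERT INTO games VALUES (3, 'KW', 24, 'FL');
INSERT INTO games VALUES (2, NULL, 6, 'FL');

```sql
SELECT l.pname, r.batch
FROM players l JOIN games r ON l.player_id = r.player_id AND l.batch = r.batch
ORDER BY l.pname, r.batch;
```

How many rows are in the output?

2

INNER JOIN keeps only pairs where the ON condition holds.
Matching on l.player_id = r.player_id AND l.batch = r.batch. A NULL in a compared column never satisfies the condition.
- l row (player_id=6, batch=LS): matches 1 r row(s) → 1 output row(s).
- l row (player_id=8, batch=LS): no match → dropped.
- l row (player_id=NULL, batch=UI): no match → dropped.
- l row (player_id=7, batch=LS): no match → dropped.
- l row (player_id=3, batch=UI): matches 1 r row(s) → 1 output row(s).
- l row (player_id=4, batch=LS): no match → dropped.
- l row (player_id=8, batch=UI): no match → dropped.
Total: 2 rows.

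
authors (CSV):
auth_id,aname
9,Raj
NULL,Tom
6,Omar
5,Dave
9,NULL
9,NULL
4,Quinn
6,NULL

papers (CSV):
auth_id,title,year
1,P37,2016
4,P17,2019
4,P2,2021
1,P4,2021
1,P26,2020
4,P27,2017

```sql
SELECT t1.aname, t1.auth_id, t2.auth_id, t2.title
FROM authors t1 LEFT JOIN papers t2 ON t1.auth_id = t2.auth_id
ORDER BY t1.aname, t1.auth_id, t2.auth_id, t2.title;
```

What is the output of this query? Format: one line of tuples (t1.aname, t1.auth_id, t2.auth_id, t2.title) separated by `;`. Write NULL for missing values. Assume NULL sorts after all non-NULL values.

(Dave, 5, NULL, NULL); (Omar, 6, NULL, NULL); (Quinn, 4, 4, P17); (Quinn, 4, 4, P2); (Quinn, 4, 4, P27); (Raj, 9, NULL, NULL); (Tom, NULL, NULL, NULL); (NULL, 6, NULL, NULL); (NULL, 9, NULL, NULL); (NULL, 9, NULL, NULL)

LEFT JOIN keeps every row from `authors`; unmatched rows get NULL for `papers`'s columns.
Matching on t1.auth_id = t2.auth_id. A NULL in a compared column never satisfies the condition.
- t1 row (auth_id=9): no match → kept, t2 columns NULL.
- t1 row (auth_id=NULL): no match → kept, t2 columns NULL.
- t1 row (auth_id=6): no match → kept, t2 columns NULL.
- t1 row (auth_id=5): no match → kept, t2 columns NULL.
- t1 row (auth_id=9): no match → kept, t2 columns NULL.
- t1 row (auth_id=9): no match → kept, t2 columns NULL.
- t1 row (auth_id=4): matches 3 t2 row(s) → 3 output row(s).
- t1 row (auth_id=6): no match → kept, t2 columns NULL.
After projecting and ordering:
t1.aname | t1.auth_id | t2.auth_id | t2.title
Dave | 5 | NULL | NULL
Omar | 6 | NULL | NULL
Quinn | 4 | 4 | P17
Quinn | 4 | 4 | P2
Quinn | 4 | 4 | P27
Raj | 9 | NULL | NULL
Tom | NULL | NULL | NULL
NULL | 6 | NULL | NULL
NULL | 9 | NULL | NULL
NULL | 9 | NULL | NULL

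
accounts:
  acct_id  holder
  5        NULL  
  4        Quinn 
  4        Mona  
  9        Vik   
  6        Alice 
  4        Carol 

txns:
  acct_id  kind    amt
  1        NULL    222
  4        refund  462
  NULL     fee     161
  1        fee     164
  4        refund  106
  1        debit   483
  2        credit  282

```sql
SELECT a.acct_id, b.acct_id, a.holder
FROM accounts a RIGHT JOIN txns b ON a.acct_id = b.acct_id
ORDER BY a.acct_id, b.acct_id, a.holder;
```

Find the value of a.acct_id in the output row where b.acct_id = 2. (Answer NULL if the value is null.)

RIGHT JOIN keeps every row from `txns`; unmatched rows get NULL for `accounts`'s columns.
Matching on a.acct_id = b.acct_id. A NULL in a compared column never satisfies the condition.
- a (acct_id=5) has no partner in b.
- a (acct_id=4) pairs with 2 row(s) of b.
- a (acct_id=4) pairs with 2 row(s) of b.
- a (acct_id=9) has no partner in b.
- a (acct_id=6) has no partner in b.
- a (acct_id=4) pairs with 2 row(s) of b.
- plus 5 unmatched b row(s), each kept with NULL a columns.

NULL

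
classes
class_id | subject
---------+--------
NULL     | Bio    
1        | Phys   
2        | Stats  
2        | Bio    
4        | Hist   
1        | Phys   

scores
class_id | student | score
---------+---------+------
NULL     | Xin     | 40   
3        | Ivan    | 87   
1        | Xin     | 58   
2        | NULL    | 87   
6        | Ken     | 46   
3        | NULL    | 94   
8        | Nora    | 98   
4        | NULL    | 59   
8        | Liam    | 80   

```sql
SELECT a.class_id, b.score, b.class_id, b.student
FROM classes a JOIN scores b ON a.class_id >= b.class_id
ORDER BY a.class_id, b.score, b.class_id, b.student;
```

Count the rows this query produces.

11

INNER JOIN keeps only pairs where the ON condition holds.
Matching on a.class_id >= b.class_id. A NULL in a compared column never satisfies the condition.
- a (class_id=NULL) has no partner → excluded.
- a (class_id=1) pairs with 1 row(s) of b.
- a (class_id=2) pairs with 2 row(s) of b.
- a (class_id=2) pairs with 2 row(s) of b.
- a (class_id=4) pairs with 5 row(s) of b.
- a (class_id=1) pairs with 1 row(s) of b.
Total: 11 rows.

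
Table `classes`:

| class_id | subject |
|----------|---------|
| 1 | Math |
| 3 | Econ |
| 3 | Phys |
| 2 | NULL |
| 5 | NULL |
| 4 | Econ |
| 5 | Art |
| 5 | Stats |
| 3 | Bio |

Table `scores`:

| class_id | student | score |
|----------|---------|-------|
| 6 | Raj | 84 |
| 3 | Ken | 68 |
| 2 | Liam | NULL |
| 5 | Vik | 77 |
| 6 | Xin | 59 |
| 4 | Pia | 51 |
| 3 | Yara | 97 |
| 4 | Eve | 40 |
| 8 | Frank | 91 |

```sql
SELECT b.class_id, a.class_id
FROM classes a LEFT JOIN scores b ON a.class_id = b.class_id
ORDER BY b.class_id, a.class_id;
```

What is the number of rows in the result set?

13

LEFT JOIN keeps every row from `classes`; unmatched rows get NULL for `scores`'s columns.
Matching on a.class_id = b.class_id.
Matched pairs: 12; unmatched a rows kept: 1.
Total: 12 matched + 1 padded = 13 rows.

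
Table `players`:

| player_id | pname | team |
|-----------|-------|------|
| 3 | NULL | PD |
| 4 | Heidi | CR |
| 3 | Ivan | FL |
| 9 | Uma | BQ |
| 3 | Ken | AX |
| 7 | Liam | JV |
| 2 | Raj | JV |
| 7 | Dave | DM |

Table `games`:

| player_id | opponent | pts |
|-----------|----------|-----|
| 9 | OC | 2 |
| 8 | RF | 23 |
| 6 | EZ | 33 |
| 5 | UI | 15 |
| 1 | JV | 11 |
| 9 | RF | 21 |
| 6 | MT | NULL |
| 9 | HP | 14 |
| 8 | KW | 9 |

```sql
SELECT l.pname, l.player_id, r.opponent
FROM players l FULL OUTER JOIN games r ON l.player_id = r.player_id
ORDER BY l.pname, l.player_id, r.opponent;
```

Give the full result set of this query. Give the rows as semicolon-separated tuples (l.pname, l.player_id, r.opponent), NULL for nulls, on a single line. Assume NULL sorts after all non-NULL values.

FULL OUTER JOIN keeps every row from both sides; unmatched rows get NULL for the other side's columns.
Matching on l.player_id = r.player_id.
Matched pairs: 3; unmatched l rows kept: 7; unmatched r rows kept: 6.

(Dave, 7, NULL); (Heidi, 4, NULL); (Ivan, 3, NULL); (Ken, 3, NULL); (Liam, 7, NULL); (Raj, 2, NULL); (Uma, 9, HP); (Uma, 9, OC); (Uma, 9, RF); (NULL, 3, NULL); (NULL, NULL, EZ); (NULL, NULL, JV); (NULL, NULL, KW); (NULL, NULL, MT); (NULL, NULL, RF); (NULL, NULL, UI)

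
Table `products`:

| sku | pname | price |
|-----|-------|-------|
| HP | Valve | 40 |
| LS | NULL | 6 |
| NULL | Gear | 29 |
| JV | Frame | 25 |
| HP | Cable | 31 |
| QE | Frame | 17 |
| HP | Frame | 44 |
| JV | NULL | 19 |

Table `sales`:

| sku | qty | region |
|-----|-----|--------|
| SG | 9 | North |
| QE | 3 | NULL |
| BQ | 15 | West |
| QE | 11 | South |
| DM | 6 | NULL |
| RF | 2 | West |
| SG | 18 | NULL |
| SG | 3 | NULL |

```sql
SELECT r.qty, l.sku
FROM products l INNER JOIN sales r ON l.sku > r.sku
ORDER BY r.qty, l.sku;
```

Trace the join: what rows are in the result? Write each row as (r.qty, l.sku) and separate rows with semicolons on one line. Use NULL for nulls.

INNER JOIN keeps only pairs where the ON condition holds.
Matching on l.sku > r.sku. A NULL in a compared column never satisfies the condition.
Matched pairs: 14.

(6, HP); (6, HP); (6, HP); (6, JV); (6, JV); (6, LS); (6, QE); (15, HP); (15, HP); (15, HP); (15, JV); (15, JV); (15, LS); (15, QE)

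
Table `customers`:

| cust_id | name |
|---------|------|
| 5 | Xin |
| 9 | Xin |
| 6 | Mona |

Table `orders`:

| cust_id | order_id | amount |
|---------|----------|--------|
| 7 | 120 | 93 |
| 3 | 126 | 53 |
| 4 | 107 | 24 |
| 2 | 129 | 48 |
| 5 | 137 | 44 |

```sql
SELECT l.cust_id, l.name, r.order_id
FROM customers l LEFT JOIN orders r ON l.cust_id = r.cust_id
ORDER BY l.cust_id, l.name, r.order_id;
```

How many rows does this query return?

3

LEFT JOIN keeps every row from `customers`; unmatched rows get NULL for `orders`'s columns.
Matching on l.cust_id = r.cust_id.
- l[0] cust_id=5 → 1 match(es) in r → 1 row(s).
- l[1] cust_id=9 → no match; kept with NULLs on the r side.
- l[2] cust_id=6 → no match; kept with NULLs on the r side.
Total: 1 matched + 2 padded = 3 rows.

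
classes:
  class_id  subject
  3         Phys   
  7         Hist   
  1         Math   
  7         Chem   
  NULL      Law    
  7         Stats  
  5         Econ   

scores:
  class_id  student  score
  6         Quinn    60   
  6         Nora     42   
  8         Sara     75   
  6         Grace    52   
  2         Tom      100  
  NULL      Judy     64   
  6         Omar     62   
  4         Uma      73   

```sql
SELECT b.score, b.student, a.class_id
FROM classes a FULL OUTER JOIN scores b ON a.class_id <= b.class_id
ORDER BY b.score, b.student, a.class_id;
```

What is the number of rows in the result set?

FULL OUTER JOIN keeps every row from both sides; unmatched rows get NULL for the other side's columns.
Matching on a.class_id <= b.class_id. A NULL in a compared column never satisfies the condition.
Matched pairs: 21; unmatched a rows kept: 1; unmatched b rows kept: 1.
Total: 21 matched + 2 padded = 23 rows.

23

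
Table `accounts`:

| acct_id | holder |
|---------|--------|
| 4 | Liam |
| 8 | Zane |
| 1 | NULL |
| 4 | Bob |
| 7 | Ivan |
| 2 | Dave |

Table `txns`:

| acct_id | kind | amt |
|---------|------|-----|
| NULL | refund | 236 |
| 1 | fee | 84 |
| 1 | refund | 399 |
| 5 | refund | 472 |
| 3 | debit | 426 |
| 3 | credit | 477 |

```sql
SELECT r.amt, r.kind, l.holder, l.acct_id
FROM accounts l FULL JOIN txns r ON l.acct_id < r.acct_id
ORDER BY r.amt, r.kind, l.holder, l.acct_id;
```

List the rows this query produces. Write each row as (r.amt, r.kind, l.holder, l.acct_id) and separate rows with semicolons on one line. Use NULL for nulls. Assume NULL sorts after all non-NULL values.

(84, fee, NULL, NULL); (236, refund, NULL, NULL); (399, refund, NULL, NULL); (426, debit, Dave, 2); (426, debit, NULL, 1); (472, refund, Bob, 4); (472, refund, Dave, 2); (472, refund, Liam, 4); (472, refund, NULL, 1); (477, credit, Dave, 2); (477, credit, NULL, 1); (NULL, NULL, Ivan, 7); (NULL, NULL, Zane, 8)

FULL OUTER JOIN keeps every row from both sides; unmatched rows get NULL for the other side's columns.
Matching on l.acct_id < r.acct_id. A NULL in a compared column never satisfies the condition.
Matched pairs: 8; unmatched l rows kept: 2; unmatched r rows kept: 3.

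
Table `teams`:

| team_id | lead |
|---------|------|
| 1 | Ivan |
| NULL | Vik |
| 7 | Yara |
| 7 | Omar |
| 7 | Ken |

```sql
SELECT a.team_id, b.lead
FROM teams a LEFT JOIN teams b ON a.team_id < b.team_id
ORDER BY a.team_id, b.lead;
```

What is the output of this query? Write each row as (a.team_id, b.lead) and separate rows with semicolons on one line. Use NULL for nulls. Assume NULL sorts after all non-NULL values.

LEFT JOIN keeps every row from `teams a`; unmatched rows get NULL for `teams b`'s columns.
Matching on a.team_id < b.team_id. A NULL in a compared column never satisfies the condition.
- team_id=1: 3 matching b row(s), so 3 row(s) emitted.
- team_id=NULL: no b row matches, row kept with b columns NULL.
- team_id=7: no b row matches, row kept with b columns NULL.
- team_id=7: no b row matches, row kept with b columns NULL.
- team_id=7: no b row matches, row kept with b columns NULL.
After projecting and ordering:
a.team_id | b.lead
1 | Ken
1 | Omar
1 | Yara
7 | NULL
7 | NULL
7 | NULL
NULL | NULL

(1, Ken); (1, Omar); (1, Yara); (7, NULL); (7, NULL); (7, NULL); (NULL, NULL)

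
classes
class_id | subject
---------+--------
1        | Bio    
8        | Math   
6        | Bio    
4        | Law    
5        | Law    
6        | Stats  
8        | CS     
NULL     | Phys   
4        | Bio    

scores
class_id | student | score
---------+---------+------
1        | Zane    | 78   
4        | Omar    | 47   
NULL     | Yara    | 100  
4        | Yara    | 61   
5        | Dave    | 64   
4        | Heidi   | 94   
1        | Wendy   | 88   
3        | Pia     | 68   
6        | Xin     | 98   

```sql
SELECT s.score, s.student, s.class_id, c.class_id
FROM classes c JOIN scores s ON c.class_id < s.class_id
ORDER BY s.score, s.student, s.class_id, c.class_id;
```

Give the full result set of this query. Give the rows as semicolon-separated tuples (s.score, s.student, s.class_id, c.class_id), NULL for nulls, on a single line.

INNER JOIN keeps only pairs where the ON condition holds.
Matching on c.class_id < s.class_id. A NULL in a compared column never satisfies the condition.
Matched pairs: 11.

(47, Omar, 4, 1); (61, Yara, 4, 1); (64, Dave, 5, 1); (64, Dave, 5, 4); (64, Dave, 5, 4); (68, Pia, 3, 1); (94, Heidi, 4, 1); (98, Xin, 6, 1); (98, Xin, 6, 4); (98, Xin, 6, 4); (98, Xin, 6, 5)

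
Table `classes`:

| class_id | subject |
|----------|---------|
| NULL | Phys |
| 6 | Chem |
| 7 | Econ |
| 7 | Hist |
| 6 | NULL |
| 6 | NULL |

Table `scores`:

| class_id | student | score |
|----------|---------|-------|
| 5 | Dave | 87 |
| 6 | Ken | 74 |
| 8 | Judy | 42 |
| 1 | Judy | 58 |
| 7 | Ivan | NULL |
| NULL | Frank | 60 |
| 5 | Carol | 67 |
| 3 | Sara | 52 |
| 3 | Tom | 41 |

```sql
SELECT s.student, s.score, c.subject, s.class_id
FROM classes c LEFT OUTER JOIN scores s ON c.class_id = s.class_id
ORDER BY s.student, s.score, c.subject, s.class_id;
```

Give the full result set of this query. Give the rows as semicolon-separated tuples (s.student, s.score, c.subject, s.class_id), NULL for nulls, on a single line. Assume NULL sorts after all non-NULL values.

(Ivan, NULL, Econ, 7); (Ivan, NULL, Hist, 7); (Ken, 74, Chem, 6); (Ken, 74, NULL, 6); (Ken, 74, NULL, 6); (NULL, NULL, Phys, NULL)

LEFT JOIN keeps every row from `classes`; unmatched rows get NULL for `scores`'s columns.
Matching on c.class_id = s.class_id. A NULL in a compared column never satisfies the condition.
- c (class_id=NULL) has no partner → padded with NULL.
- c (class_id=6) pairs with 1 row(s) of s.
- c (class_id=7) pairs with 1 row(s) of s.
- c (class_id=7) pairs with 1 row(s) of s.
- c (class_id=6) pairs with 1 row(s) of s.
- c (class_id=6) pairs with 1 row(s) of s.
After projecting and ordering:
s.student | s.score | c.subject | s.class_id
Ivan | NULL | Econ | 7
Ivan | NULL | Hist | 7
Ken | 74 | Chem | 6
Ken | 74 | NULL | 6
Ken | 74 | NULL | 6
NULL | NULL | Phys | NULL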